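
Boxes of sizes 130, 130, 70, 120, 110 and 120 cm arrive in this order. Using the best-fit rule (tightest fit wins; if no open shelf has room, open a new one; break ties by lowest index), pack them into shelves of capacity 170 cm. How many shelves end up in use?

  130 → shelf 1 (new)  [load 130/170]
  130 → shelf 2 (new)  [load 130/170]
  70 → shelf 3 (new)  [load 70/170]
  120 → shelf 4 (new)  [load 120/170]
  110 → shelf 5 (new)  [load 110/170]
  120 → shelf 6 (new)  [load 120/170]
6 shelves opened.

6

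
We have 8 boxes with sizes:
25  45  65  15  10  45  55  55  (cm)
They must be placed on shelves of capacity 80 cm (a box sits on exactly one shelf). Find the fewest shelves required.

Total = 65 + 55 + 55 + 45 + 45 + 25 + 15 + 10 = 315 cm.
Lower bound: ⌈315/80⌉ = 4 shelves.
Also, 5 boxes each exceed 40 cm, and no two of those can share a shelf, so at least 5 shelves are needed.
A packing using 5 shelves:
  shelf 1: 65 + 15 = 80
  shelf 2: 55 + 25 = 80
  shelf 3: 55 + 10 = 65
  shelf 4: 45 = 45
  shelf 5: 45 = 45
This matches the lower bound, so 5 is optimal.

5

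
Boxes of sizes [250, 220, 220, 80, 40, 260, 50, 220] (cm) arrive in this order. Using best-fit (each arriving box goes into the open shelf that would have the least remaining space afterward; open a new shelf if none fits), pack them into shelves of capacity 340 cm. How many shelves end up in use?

  250 → shelf 1 (new)  [load 250/340]
  220 → shelf 2 (new)  [load 220/340]
  220 → shelf 3 (new)  [load 220/340]
  80 → shelf 1  [load 330/340]
  40 → shelf 2  [load 260/340]
  260 → shelf 4 (new)  [load 260/340]
  50 → shelf 2  [load 310/340]
  220 → shelf 5 (new)  [load 220/340]
5 shelves opened.

5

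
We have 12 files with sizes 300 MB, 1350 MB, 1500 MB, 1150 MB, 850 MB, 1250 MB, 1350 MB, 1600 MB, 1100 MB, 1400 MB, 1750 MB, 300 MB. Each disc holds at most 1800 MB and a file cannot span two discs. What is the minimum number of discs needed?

10

Total = 1750 + 1600 + 1500 + 1400 + 1350 + 1350 + 1250 + 1150 + 1100 + 850 + 300 + 300 = 13900 MB.
Lower bound: ⌈13900/1800⌉ = 8 discs.
Also, 9 files each exceed 900 MB, and no two of those can share a disc, so at least 9 discs are needed.
A packing using 10 discs:
  disc 1: 1750 = 1750
  disc 2: 1600 = 1600
  disc 3: 1500 + 300 = 1800
  disc 4: 1400 + 300 = 1700
  disc 5: 1350 = 1350
  disc 6: 1350 = 1350
  disc 7: 1250 = 1250
  disc 8: 1150 = 1150
  disc 9: 1100 = 1100
  disc 10: 850 = 850
No arrangement into 9 discs stays within capacity, so 10 is optimal.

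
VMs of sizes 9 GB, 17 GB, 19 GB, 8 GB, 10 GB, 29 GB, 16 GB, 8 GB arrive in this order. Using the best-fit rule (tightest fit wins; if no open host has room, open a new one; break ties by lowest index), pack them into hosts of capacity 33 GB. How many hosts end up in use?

  9 → host 1 (new)  [load 9/33]
  17 → host 1  [load 26/33]
  19 → host 2 (new)  [load 19/33]
  8 → host 2  [load 27/33]
  10 → host 3 (new)  [load 10/33]
  29 → host 4 (new)  [load 29/33]
  16 → host 3  [load 26/33]
  8 → host 5 (new)  [load 8/33]
5 hosts opened.

5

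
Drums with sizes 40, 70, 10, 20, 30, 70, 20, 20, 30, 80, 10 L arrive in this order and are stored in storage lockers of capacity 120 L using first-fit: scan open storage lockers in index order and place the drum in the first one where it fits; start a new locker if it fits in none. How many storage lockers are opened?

  40 → locker 1 (new)  [load 40/120]
  70 → locker 1  [load 110/120]
  10 → locker 1  [load 120/120]
  20 → locker 2 (new)  [load 20/120]
  30 → locker 2  [load 50/120]
  70 → locker 2  [load 120/120]
  20 → locker 3 (new)  [load 20/120]
  20 → locker 3  [load 40/120]
  30 → locker 3  [load 70/120]
  80 → locker 4 (new)  [load 80/120]
  10 → locker 3  [load 80/120]
4 storage lockers opened.

4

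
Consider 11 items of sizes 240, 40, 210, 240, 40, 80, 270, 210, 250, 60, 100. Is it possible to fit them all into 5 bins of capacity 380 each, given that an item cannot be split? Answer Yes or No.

No

Total = 1740; ⌈1740/380⌉ = 5.
6 items each exceed half the capacity and cannot share a bin, forcing at least 6 bins.
At least 6 bins are required, but only 5 are allowed.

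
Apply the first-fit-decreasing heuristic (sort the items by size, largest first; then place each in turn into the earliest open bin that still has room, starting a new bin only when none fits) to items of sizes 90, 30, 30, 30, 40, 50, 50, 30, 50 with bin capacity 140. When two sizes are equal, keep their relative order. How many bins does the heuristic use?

Sorted descending: 90, 50, 50, 50, 40, 30, 30, 30, 30.
  90 → bin 1 (new)  [load 90/140]
  50 → bin 1  [load 140/140]
  50 → bin 2 (new)  [load 50/140]
  50 → bin 2  [load 100/140]
  40 → bin 2  [load 140/140]
  30 → bin 3 (new)  [load 30/140]
  30 → bin 3  [load 60/140]
  30 → bin 3  [load 90/140]
  30 → bin 3  [load 120/140]
3 bins opened.

3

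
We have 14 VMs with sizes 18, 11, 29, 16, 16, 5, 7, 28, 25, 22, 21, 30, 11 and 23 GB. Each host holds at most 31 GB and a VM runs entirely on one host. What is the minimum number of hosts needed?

10

Total = 30 + 29 + 28 + 25 + 23 + 22 + 21 + 18 + 16 + 16 + 11 + 11 + 7 + 5 = 262 GB.
Lower bound: ⌈262/31⌉ = 9 hosts.
Also, 10 VMs each exceed 31/2 GB, and no two of those can share a host, so at least 10 hosts are needed.
A packing using 10 hosts:
  host 1: 30 = 30
  host 2: 29 = 29
  host 3: 28 = 28
  host 4: 25 + 5 = 30
  host 5: 23 + 7 = 30
  host 6: 22 = 22
  host 7: 21 = 21
  host 8: 18 + 11 = 29
  host 9: 16 + 11 = 27
  host 10: 16 = 16
This matches the lower bound, so 10 is optimal.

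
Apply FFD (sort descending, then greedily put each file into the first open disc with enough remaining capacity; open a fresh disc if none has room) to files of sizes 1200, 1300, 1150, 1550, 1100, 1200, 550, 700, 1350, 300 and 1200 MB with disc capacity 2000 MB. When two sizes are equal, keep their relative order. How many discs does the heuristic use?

Sorted descending: 1550, 1350, 1300, 1200, 1200, 1200, 1150, 1100, 700, 550, 300.
  1550 → disc 1 (new)  [load 1550/2000]
  1350 → disc 2 (new)  [load 1350/2000]
  1300 → disc 3 (new)  [load 1300/2000]
  1200 → disc 4 (new)  [load 1200/2000]
  1200 → disc 5 (new)  [load 1200/2000]
  1200 → disc 6 (new)  [load 1200/2000]
  1150 → disc 7 (new)  [load 1150/2000]
  1100 → disc 8 (new)  [load 1100/2000]
  700 → disc 3  [load 2000/2000]
  550 → disc 2  [load 1900/2000]
  300 → disc 1  [load 1850/2000]
8 discs opened.

8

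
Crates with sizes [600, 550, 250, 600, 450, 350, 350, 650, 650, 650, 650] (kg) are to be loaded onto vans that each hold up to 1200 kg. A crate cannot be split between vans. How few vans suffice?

Total = 650 + 650 + 650 + 650 + 600 + 600 + 550 + 450 + 350 + 350 + 250 = 5750 kg.
Lower bound: ⌈5750/1200⌉ = 5 vans.
A packing using 6 vans:
  van 1: 650 + 550 = 1200
  van 2: 650 + 450 = 1100
  van 3: 650 + 350 = 1000
  van 4: 650 + 350 = 1000
  van 5: 600 + 600 = 1200
  van 6: 250 = 250
No arrangement into 5 vans stays within capacity, so 6 is optimal.

6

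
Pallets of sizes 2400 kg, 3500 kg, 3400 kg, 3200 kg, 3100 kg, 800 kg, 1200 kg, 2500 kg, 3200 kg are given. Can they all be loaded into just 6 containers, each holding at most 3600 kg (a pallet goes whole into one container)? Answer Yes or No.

Total = 23300 kg; ⌈23300/3600⌉ = 7.
At least 7 containers are required, but only 6 are allowed.

No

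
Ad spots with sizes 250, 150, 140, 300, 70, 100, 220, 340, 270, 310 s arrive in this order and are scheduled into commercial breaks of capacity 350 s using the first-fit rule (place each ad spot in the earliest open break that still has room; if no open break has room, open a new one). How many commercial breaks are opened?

  250 → break 1 (new)  [load 250/350]
  150 → break 2 (new)  [load 150/350]
  140 → break 2  [load 290/350]
  300 → break 3 (new)  [load 300/350]
  70 → break 1  [load 320/350]
  100 → break 4 (new)  [load 100/350]
  220 → break 4  [load 320/350]
  340 → break 5 (new)  [load 340/350]
  270 → break 6 (new)  [load 270/350]
  310 → break 7 (new)  [load 310/350]
7 commercial breaks opened.

7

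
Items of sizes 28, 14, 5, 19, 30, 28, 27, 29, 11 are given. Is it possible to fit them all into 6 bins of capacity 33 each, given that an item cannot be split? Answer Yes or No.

Total = 191; ⌈191/33⌉ = 6.
The bound of 6 does not rule out 6, but exhaustive search shows no assignment into 6 bins of capacity 33 exists — the minimum is 7.

No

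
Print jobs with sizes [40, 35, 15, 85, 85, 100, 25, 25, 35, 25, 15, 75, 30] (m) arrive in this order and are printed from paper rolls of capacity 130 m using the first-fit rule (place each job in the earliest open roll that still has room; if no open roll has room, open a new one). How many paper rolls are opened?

  40 → roll 1 (new)  [load 40/130]
  35 → roll 1  [load 75/130]
  15 → roll 1  [load 90/130]
  85 → roll 2 (new)  [load 85/130]
  85 → roll 3 (new)  [load 85/130]
  100 → roll 4 (new)  [load 100/130]
  25 → roll 1  [load 115/130]
  25 → roll 2  [load 110/130]
  35 → roll 3  [load 120/130]
  25 → roll 4  [load 125/130]
  15 → roll 1  [load 130/130]
  75 → roll 5 (new)  [load 75/130]
  30 → roll 5  [load 105/130]
5 paper rolls opened.

5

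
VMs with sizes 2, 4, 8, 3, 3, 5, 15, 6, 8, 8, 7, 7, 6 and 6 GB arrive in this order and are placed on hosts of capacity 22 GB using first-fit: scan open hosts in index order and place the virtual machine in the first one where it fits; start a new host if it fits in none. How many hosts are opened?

5

  2 → host 1 (new)  [load 2/22]
  4 → host 1  [load 6/22]
  8 → host 1  [load 14/22]
  3 → host 1  [load 17/22]
  3 → host 1  [load 20/22]
  5 → host 2 (new)  [load 5/22]
  15 → host 2  [load 20/22]
  6 → host 3 (new)  [load 6/22]
  8 → host 3  [load 14/22]
  8 → host 3  [load 22/22]
  7 → host 4 (new)  [load 7/22]
  7 → host 4  [load 14/22]
  6 → host 4  [load 20/22]
  6 → host 5 (new)  [load 6/22]
5 hosts opened.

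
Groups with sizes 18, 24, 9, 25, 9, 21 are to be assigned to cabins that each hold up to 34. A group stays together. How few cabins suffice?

Total = 25 + 24 + 21 + 18 + 9 + 9 = 106.
Lower bound: ⌈106/34⌉ = 4 cabins.
A packing using 4 cabins:
  cabin 1: 25 + 9 = 34
  cabin 2: 24 + 9 = 33
  cabin 3: 21 = 21
  cabin 4: 18 = 18
This matches the lower bound, so 4 is optimal.

4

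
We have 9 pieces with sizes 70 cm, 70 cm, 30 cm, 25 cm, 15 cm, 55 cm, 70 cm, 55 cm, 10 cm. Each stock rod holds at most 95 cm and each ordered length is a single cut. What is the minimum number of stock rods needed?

Total = 70 + 70 + 70 + 55 + 55 + 30 + 25 + 15 + 10 = 400 cm.
Lower bound: ⌈400/95⌉ = 5 stock rods.
A packing using 5 stock rods:
  stock rod 1: 70 + 25 = 95
  stock rod 2: 70 + 15 + 10 = 95
  stock rod 3: 70 = 70
  stock rod 4: 55 + 30 = 85
  stock rod 5: 55 = 55
This matches the lower bound, so 5 is optimal.

5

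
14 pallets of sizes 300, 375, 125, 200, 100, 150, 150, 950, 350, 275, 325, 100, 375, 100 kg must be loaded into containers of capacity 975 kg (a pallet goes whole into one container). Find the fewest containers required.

Total = 950 + 375 + 375 + 350 + 325 + 300 + 275 + 200 + 150 + 150 + 125 + 100 + 100 + 100 = 3875 kg.
Lower bound: ⌈3875/975⌉ = 4 containers.
A packing using 4 containers:
  container 1: 950 = 950
  container 2: 375 + 375 + 125 + 100 = 975
  container 3: 350 + 325 + 300 = 975
  container 4: 275 + 200 + 150 + 150 + 100 + 100 = 975
This matches the lower bound, so 4 is optimal.

4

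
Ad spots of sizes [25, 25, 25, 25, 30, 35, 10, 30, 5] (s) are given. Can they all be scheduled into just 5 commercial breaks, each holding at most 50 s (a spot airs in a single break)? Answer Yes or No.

Yes

A valid assignment using 5 commercial breaks:
  break 1: 35 + 10 + 5 = 50
  break 2: 30 = 30
  break 3: 30 = 30
  break 4: 25 + 25 = 50
  break 5: 25 + 25 = 50
Every load is within 50 s, so 5 commercial breaks suffice.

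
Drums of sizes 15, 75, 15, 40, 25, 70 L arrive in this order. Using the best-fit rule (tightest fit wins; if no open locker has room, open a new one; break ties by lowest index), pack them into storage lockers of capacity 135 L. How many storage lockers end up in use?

2

  15 → locker 1 (new)  [load 15/135]
  75 → locker 1  [load 90/135]
  15 → locker 1  [load 105/135]
  40 → locker 2 (new)  [load 40/135]
  25 → locker 1  [load 130/135]
  70 → locker 2  [load 110/135]
2 storage lockers opened.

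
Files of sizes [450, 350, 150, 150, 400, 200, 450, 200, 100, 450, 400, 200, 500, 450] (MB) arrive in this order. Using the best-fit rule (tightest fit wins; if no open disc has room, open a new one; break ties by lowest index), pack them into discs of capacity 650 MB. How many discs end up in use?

8

  450 → disc 1 (new)  [load 450/650]
  350 → disc 2 (new)  [load 350/650]
  150 → disc 1  [load 600/650]
  150 → disc 2  [load 500/650]
  400 → disc 3 (new)  [load 400/650]
  200 → disc 3  [load 600/650]
  450 → disc 4 (new)  [load 450/650]
  200 → disc 4  [load 650/650]
  100 → disc 2  [load 600/650]
  450 → disc 5 (new)  [load 450/650]
  400 → disc 6 (new)  [load 400/650]
  200 → disc 5  [load 650/650]
  500 → disc 7 (new)  [load 500/650]
  450 → disc 8 (new)  [load 450/650]
8 discs opened.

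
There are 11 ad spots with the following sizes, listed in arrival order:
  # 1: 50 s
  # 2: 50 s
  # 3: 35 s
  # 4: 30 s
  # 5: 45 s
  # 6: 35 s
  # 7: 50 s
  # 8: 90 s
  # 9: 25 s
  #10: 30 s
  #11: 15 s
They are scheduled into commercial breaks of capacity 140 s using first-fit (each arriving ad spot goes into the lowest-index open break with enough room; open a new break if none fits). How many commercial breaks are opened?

  50 → break 1 (new)  [load 50/140]
  50 → break 1  [load 100/140]
  35 → break 1  [load 135/140]
  30 → break 2 (new)  [load 30/140]
  45 → break 2  [load 75/140]
  35 → break 2  [load 110/140]
  50 → break 3 (new)  [load 50/140]
  90 → break 3  [load 140/140]
  25 → break 2  [load 135/140]
  30 → break 4 (new)  [load 30/140]
  15 → break 4  [load 45/140]
4 commercial breaks opened.

4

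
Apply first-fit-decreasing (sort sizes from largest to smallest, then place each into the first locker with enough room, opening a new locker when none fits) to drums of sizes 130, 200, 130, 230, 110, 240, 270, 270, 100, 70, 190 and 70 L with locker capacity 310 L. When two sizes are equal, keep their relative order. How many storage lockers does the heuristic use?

Sorted descending: 270, 270, 240, 230, 200, 190, 130, 130, 110, 100, 70, 70.
  270 → locker 1 (new)  [load 270/310]
  270 → locker 2 (new)  [load 270/310]
  240 → locker 3 (new)  [load 240/310]
  230 → locker 4 (new)  [load 230/310]
  200 → locker 5 (new)  [load 200/310]
  190 → locker 6 (new)  [load 190/310]
  130 → locker 7 (new)  [load 130/310]
  130 → locker 7  [load 260/310]
  110 → locker 5  [load 310/310]
  100 → locker 6  [load 290/310]
  70 → locker 3  [load 310/310]
  70 → locker 4  [load 300/310]
7 storage lockers opened.

7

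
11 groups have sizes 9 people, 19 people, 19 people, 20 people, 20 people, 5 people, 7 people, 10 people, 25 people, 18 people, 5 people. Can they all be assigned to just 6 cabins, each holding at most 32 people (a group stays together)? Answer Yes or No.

Yes

A valid assignment using 6 cabins:
  cabin 1: 25 + 7 = 32
  cabin 2: 20 + 10 = 30
  cabin 3: 20 + 9 = 29
  cabin 4: 19 + 5 + 5 = 29
  cabin 5: 19 = 19
  cabin 6: 18 = 18
Every load is within 32 people, so 6 cabins suffice.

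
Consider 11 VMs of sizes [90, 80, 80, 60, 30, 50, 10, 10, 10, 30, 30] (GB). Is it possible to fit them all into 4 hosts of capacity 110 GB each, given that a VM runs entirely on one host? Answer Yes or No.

Total = 480 GB; ⌈480/110⌉ = 5.
At least 5 hosts are required, but only 4 are allowed.

No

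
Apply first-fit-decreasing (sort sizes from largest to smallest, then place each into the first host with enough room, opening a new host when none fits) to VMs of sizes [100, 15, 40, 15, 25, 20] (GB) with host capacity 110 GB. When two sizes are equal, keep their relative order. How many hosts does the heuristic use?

3

Sorted descending: 100, 40, 25, 20, 15, 15.
  100 → host 1 (new)  [load 100/110]
  40 → host 2 (new)  [load 40/110]
  25 → host 2  [load 65/110]
  20 → host 2  [load 85/110]
  15 → host 2  [load 100/110]
  15 → host 3 (new)  [load 15/110]
3 hosts opened.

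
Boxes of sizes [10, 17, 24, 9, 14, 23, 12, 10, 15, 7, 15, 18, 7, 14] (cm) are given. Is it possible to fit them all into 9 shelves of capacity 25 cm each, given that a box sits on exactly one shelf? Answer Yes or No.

A valid assignment using 9 shelves:
  shelf 1: 24 = 24
  shelf 2: 23 = 23
  shelf 3: 18 + 7 = 25
  shelf 4: 17 + 7 = 24
  shelf 5: 15 + 10 = 25
  shelf 6: 15 + 10 = 25
  shelf 7: 14 + 9 = 23
  shelf 8: 14 = 14
  shelf 9: 12 = 12
Every load is within 25 cm, so 9 shelves suffice.

Yes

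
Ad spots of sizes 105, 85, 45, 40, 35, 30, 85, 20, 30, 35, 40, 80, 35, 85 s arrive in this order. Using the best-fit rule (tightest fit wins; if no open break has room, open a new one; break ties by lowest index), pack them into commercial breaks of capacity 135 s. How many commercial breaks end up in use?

6

  105 → break 1 (new)  [load 105/135]
  85 → break 2 (new)  [load 85/135]
  45 → break 2  [load 130/135]
  40 → break 3 (new)  [load 40/135]
  35 → break 3  [load 75/135]
  30 → break 1  [load 135/135]
  85 → break 4 (new)  [load 85/135]
  20 → break 4  [load 105/135]
  30 → break 4  [load 135/135]
  35 → break 3  [load 110/135]
  40 → break 5 (new)  [load 40/135]
  80 → break 5  [load 120/135]
  35 → break 6 (new)  [load 35/135]
  85 → break 6  [load 120/135]
6 commercial breaks opened.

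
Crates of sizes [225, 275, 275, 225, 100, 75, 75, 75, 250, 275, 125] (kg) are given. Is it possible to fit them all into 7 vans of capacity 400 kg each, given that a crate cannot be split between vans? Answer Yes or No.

A valid assignment using 6 vans:
  van 1: 275 + 125 = 400
  van 2: 275 + 100 = 375
  van 3: 275 + 75 = 350
  van 4: 250 + 75 + 75 = 400
  van 5: 225 = 225
  van 6: 225 = 225
That uses only 6 ≤ 7, so 7 vans are enough.

Yes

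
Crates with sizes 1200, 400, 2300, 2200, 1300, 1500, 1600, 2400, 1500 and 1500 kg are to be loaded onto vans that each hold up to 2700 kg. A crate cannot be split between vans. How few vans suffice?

Total = 2400 + 2300 + 2200 + 1600 + 1500 + 1500 + 1500 + 1300 + 1200 + 400 = 15900 kg.
Lower bound: ⌈15900/2700⌉ = 6 vans.
Also, 7 crates each exceed 1350 kg, and no two of those can share a van, so at least 7 vans are needed.
A packing using 8 vans:
  van 1: 2400 = 2400
  van 2: 2300 + 400 = 2700
  van 3: 2200 = 2200
  van 4: 1600 = 1600
  van 5: 1500 + 1200 = 2700
  van 6: 1500 = 1500
  van 7: 1500 = 1500
  van 8: 1300 = 1300
No arrangement into 7 vans stays within capacity, so 8 is optimal.

8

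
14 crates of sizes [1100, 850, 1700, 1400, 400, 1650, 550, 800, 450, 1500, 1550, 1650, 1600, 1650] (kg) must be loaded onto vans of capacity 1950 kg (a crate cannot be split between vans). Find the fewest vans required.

Total = 1700 + 1650 + 1650 + 1650 + 1600 + 1550 + 1500 + 1400 + 1100 + 850 + 800 + 550 + 450 + 400 = 16850 kg.
Lower bound: ⌈16850/1950⌉ = 9 vans.
A packing using 10 vans:
  van 1: 1700 = 1700
  van 2: 1650 = 1650
  van 3: 1650 = 1650
  van 4: 1650 = 1650
  van 5: 1600 = 1600
  van 6: 1550 + 400 = 1950
  van 7: 1500 + 450 = 1950
  van 8: 1400 + 550 = 1950
  van 9: 1100 + 850 = 1950
  van 10: 800 = 800
No arrangement into 9 vans stays within capacity, so 10 is optimal.

10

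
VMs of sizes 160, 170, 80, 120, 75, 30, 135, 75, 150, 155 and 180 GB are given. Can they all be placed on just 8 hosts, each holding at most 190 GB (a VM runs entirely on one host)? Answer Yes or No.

No

Total = 1330 GB; ⌈1330/190⌉ = 7.
The bound of 7 does not rule out 8, but exhaustive search shows no assignment into 8 hosts of capacity 190 GB exists — the minimum is 9.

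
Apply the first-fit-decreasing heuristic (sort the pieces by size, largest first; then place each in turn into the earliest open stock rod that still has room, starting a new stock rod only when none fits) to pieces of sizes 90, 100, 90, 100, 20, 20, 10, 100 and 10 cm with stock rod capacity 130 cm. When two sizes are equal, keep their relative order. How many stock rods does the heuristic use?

5

Sorted descending: 100, 100, 100, 90, 90, 20, 20, 10, 10.
  100 → stock rod 1 (new)  [load 100/130]
  100 → stock rod 2 (new)  [load 100/130]
  100 → stock rod 3 (new)  [load 100/130]
  90 → stock rod 4 (new)  [load 90/130]
  90 → stock rod 5 (new)  [load 90/130]
  20 → stock rod 1  [load 120/130]
  20 → stock rod 2  [load 120/130]
  10 → stock rod 1  [load 130/130]
  10 → stock rod 2  [load 130/130]
5 stock rods opened.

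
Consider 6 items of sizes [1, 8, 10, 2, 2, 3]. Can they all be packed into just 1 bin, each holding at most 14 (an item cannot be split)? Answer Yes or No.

No

Total = 26; ⌈26/14⌉ = 2.
At least 2 bins are required, but only 1 is allowed.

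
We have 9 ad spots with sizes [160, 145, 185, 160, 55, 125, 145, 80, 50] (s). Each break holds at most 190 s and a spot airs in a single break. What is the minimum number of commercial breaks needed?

7

Total = 185 + 160 + 160 + 145 + 145 + 125 + 80 + 55 + 50 = 1105 s.
Lower bound: ⌈1105/190⌉ = 6 commercial breaks.
A packing using 7 commercial breaks:
  break 1: 185 = 185
  break 2: 160 = 160
  break 3: 160 = 160
  break 4: 145 = 145
  break 5: 145 = 145
  break 6: 125 + 55 = 180
  break 7: 80 + 50 = 130
No arrangement into 6 commercial breaks stays within capacity, so 7 is optimal.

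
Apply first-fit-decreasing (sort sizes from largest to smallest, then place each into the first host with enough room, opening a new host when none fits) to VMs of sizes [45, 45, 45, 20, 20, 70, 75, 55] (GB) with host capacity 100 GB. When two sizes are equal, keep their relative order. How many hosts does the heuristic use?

4

Sorted descending: 75, 70, 55, 45, 45, 45, 20, 20.
  75 → host 1 (new)  [load 75/100]
  70 → host 2 (new)  [load 70/100]
  55 → host 3 (new)  [load 55/100]
  45 → host 3  [load 100/100]
  45 → host 4 (new)  [load 45/100]
  45 → host 4  [load 90/100]
  20 → host 1  [load 95/100]
  20 → host 2  [load 90/100]
4 hosts opened.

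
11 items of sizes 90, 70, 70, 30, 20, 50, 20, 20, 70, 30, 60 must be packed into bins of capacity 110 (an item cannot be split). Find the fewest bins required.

5

Total = 90 + 70 + 70 + 70 + 60 + 50 + 30 + 30 + 20 + 20 + 20 = 530.
Lower bound: ⌈530/110⌉ = 5 bins.
A packing using 5 bins:
  bin 1: 90 + 20 = 110
  bin 2: 70 + 30 = 100
  bin 3: 70 + 30 = 100
  bin 4: 70 + 20 + 20 = 110
  bin 5: 60 + 50 = 110
This matches the lower bound, so 5 is optimal.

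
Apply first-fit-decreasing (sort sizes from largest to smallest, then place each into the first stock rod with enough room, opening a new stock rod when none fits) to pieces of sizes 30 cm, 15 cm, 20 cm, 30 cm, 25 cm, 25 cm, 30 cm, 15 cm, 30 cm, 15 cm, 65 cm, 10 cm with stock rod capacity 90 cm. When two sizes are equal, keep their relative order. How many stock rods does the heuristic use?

Sorted descending: 65, 30, 30, 30, 30, 25, 25, 20, 15, 15, 15, 10.
  65 → stock rod 1 (new)  [load 65/90]
  30 → stock rod 2 (new)  [load 30/90]
  30 → stock rod 2  [load 60/90]
  30 → stock rod 2  [load 90/90]
  30 → stock rod 3 (new)  [load 30/90]
  25 → stock rod 1  [load 90/90]
  25 → stock rod 3  [load 55/90]
  20 → stock rod 3  [load 75/90]
  15 → stock rod 3  [load 90/90]
  15 → stock rod 4 (new)  [load 15/90]
  15 → stock rod 4  [load 30/90]
  10 → stock rod 4  [load 40/90]
4 stock rods opened.

4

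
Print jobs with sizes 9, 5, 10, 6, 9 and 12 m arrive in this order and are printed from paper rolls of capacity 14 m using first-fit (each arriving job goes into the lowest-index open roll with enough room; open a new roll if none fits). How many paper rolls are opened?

5

  9 → roll 1 (new)  [load 9/14]
  5 → roll 1  [load 14/14]
  10 → roll 2 (new)  [load 10/14]
  6 → roll 3 (new)  [load 6/14]
  9 → roll 4 (new)  [load 9/14]
  12 → roll 5 (new)  [load 12/14]
5 paper rolls opened.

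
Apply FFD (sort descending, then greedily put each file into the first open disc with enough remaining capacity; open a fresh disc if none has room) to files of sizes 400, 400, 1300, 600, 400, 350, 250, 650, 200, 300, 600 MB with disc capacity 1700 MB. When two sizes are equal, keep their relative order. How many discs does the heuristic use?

Sorted descending: 1300, 650, 600, 600, 400, 400, 400, 350, 300, 250, 200.
  1300 → disc 1 (new)  [load 1300/1700]
  650 → disc 2 (new)  [load 650/1700]
  600 → disc 2  [load 1250/1700]
  600 → disc 3 (new)  [load 600/1700]
  400 → disc 1  [load 1700/1700]
  400 → disc 2  [load 1650/1700]
  400 → disc 3  [load 1000/1700]
  350 → disc 3  [load 1350/1700]
  300 → disc 3  [load 1650/1700]
  250 → disc 4 (new)  [load 250/1700]
  200 → disc 4  [load 450/1700]
4 discs opened.

4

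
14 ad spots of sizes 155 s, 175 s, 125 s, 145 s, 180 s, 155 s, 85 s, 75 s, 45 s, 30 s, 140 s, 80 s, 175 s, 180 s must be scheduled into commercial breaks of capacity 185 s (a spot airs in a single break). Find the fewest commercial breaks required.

Total = 180 + 180 + 175 + 175 + 155 + 155 + 145 + 140 + 125 + 85 + 80 + 75 + 45 + 30 = 1745 s.
Lower bound: ⌈1745/185⌉ = 10 commercial breaks.
A packing using 11 commercial breaks:
  break 1: 180 = 180
  break 2: 180 = 180
  break 3: 175 = 175
  break 4: 175 = 175
  break 5: 155 + 30 = 185
  break 6: 155 = 155
  break 7: 145 = 145
  break 8: 140 + 45 = 185
  break 9: 125 = 125
  break 10: 85 + 80 = 165
  break 11: 75 = 75
No arrangement into 10 commercial breaks stays within capacity, so 11 is optimal.

11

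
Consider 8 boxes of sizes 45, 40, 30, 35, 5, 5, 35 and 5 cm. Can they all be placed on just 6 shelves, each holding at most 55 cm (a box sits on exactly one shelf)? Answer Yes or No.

Yes

A valid assignment using 5 shelves:
  shelf 1: 45 + 5 + 5 = 55
  shelf 2: 40 + 5 = 45
  shelf 3: 35 = 35
  shelf 4: 35 = 35
  shelf 5: 30 = 30
That uses only 5 ≤ 6, so 6 shelves are enough.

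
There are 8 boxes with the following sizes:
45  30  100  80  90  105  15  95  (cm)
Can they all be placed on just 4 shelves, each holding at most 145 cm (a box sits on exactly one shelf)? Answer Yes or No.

No

Total = 560 cm; ⌈560/145⌉ = 4.
5 boxes each exceed half the capacity and cannot share a shelf, forcing at least 5 shelves.
At least 5 shelves are required, but only 4 are allowed.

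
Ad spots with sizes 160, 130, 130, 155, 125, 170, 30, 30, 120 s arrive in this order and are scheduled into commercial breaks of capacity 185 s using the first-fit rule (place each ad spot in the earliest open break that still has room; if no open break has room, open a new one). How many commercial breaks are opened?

7

  160 → break 1 (new)  [load 160/185]
  130 → break 2 (new)  [load 130/185]
  130 → break 3 (new)  [load 130/185]
  155 → break 4 (new)  [load 155/185]
  125 → break 5 (new)  [load 125/185]
  170 → break 6 (new)  [load 170/185]
  30 → break 2  [load 160/185]
  30 → break 3  [load 160/185]
  120 → break 7 (new)  [load 120/185]
7 commercial breaks opened.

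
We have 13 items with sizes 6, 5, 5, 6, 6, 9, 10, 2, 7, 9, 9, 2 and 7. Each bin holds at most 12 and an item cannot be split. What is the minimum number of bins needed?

8

Total = 10 + 9 + 9 + 9 + 7 + 7 + 6 + 6 + 6 + 5 + 5 + 2 + 2 = 83.
Lower bound: ⌈83/12⌉ = 7 bins.
A packing using 8 bins:
  bin 1: 10 + 2 = 12
  bin 2: 9 + 2 = 11
  bin 3: 9 = 9
  bin 4: 9 = 9
  bin 5: 7 + 5 = 12
  bin 6: 7 + 5 = 12
  bin 7: 6 + 6 = 12
  bin 8: 6 = 6
No arrangement into 7 bins stays within capacity, so 8 is optimal.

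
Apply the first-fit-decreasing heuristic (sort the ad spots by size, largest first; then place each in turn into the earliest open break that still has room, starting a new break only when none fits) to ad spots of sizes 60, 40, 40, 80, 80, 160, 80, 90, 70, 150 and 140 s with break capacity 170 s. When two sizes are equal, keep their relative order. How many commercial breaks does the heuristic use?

Sorted descending: 160, 150, 140, 90, 80, 80, 80, 70, 60, 40, 40.
  160 → break 1 (new)  [load 160/170]
  150 → break 2 (new)  [load 150/170]
  140 → break 3 (new)  [load 140/170]
  90 → break 4 (new)  [load 90/170]
  80 → break 4  [load 170/170]
  80 → break 5 (new)  [load 80/170]
  80 → break 5  [load 160/170]
  70 → break 6 (new)  [load 70/170]
  60 → break 6  [load 130/170]
  40 → break 6  [load 170/170]
  40 → break 7 (new)  [load 40/170]
7 commercial breaks opened.

7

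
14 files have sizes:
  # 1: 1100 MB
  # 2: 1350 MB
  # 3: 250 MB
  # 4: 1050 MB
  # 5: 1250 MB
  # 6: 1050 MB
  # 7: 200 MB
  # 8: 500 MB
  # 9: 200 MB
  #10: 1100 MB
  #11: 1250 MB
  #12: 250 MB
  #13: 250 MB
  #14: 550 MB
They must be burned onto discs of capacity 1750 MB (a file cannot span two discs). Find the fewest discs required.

Total = 1350 + 1250 + 1250 + 1100 + 1100 + 1050 + 1050 + 550 + 500 + 250 + 250 + 250 + 200 + 200 = 10350 MB.
Lower bound: ⌈10350/1750⌉ = 6 discs.
Also, 7 files each exceed 875 MB, and no two of those can share a disc, so at least 7 discs are needed.
A packing using 7 discs:
  disc 1: 1350 + 250 = 1600
  disc 2: 1250 + 500 = 1750
  disc 3: 1250 + 250 + 250 = 1750
  disc 4: 1100 + 550 = 1650
  disc 5: 1100 + 200 + 200 = 1500
  disc 6: 1050 = 1050
  disc 7: 1050 = 1050
This matches the lower bound, so 7 is optimal.

7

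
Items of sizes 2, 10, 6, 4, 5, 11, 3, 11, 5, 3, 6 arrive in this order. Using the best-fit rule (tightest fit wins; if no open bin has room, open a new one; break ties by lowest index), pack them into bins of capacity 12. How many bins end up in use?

6

  2 → bin 1 (new)  [load 2/12]
  10 → bin 1  [load 12/12]
  6 → bin 2 (new)  [load 6/12]
  4 → bin 2  [load 10/12]
  5 → bin 3 (new)  [load 5/12]
  11 → bin 4 (new)  [load 11/12]
  3 → bin 3  [load 8/12]
  11 → bin 5 (new)  [load 11/12]
  5 → bin 6 (new)  [load 5/12]
  3 → bin 3  [load 11/12]
  6 → bin 6  [load 11/12]
6 bins opened.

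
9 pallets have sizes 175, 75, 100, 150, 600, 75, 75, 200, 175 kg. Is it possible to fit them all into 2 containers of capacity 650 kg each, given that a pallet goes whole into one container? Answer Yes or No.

No

Total = 1625 kg; ⌈1625/650⌉ = 3.
At least 3 containers are required, but only 2 are allowed.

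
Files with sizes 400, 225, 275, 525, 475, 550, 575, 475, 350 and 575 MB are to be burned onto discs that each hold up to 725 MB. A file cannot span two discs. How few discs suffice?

Total = 575 + 575 + 550 + 525 + 475 + 475 + 400 + 350 + 275 + 225 = 4425 MB.
Lower bound: ⌈4425/725⌉ = 7 discs.
A packing using 8 discs:
  disc 1: 575 = 575
  disc 2: 575 = 575
  disc 3: 550 = 550
  disc 4: 525 = 525
  disc 5: 475 + 225 = 700
  disc 6: 475 = 475
  disc 7: 400 + 275 = 675
  disc 8: 350 = 350
No arrangement into 7 discs stays within capacity, so 8 is optimal.

8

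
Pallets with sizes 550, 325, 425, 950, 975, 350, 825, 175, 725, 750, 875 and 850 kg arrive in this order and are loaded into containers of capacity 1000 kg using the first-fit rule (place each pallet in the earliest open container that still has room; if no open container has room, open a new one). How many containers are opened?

9

  550 → container 1 (new)  [load 550/1000]
  325 → container 1  [load 875/1000]
  425 → container 2 (new)  [load 425/1000]
  950 → container 3 (new)  [load 950/1000]
  975 → container 4 (new)  [load 975/1000]
  350 → container 2  [load 775/1000]
  825 → container 5 (new)  [load 825/1000]
  175 → container 2  [load 950/1000]
  725 → container 6 (new)  [load 725/1000]
  750 → container 7 (new)  [load 750/1000]
  875 → container 8 (new)  [load 875/1000]
  850 → container 9 (new)  [load 850/1000]
9 containers opened.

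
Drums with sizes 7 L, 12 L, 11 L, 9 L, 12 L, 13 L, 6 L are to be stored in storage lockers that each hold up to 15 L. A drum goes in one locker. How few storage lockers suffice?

6

Total = 13 + 12 + 12 + 11 + 9 + 7 + 6 = 70 L.
Lower bound: ⌈70/15⌉ = 5 storage lockers.
A packing using 6 storage lockers:
  locker 1: 13 = 13
  locker 2: 12 = 12
  locker 3: 12 = 12
  locker 4: 11 = 11
  locker 5: 9 + 6 = 15
  locker 6: 7 = 7
No arrangement into 5 storage lockers stays within capacity, so 6 is optimal.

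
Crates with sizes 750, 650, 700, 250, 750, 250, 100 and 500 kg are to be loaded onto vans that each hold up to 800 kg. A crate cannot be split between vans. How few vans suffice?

Total = 750 + 750 + 700 + 650 + 500 + 250 + 250 + 100 = 3950 kg.
Lower bound: ⌈3950/800⌉ = 5 vans.
A packing using 6 vans:
  van 1: 750 = 750
  van 2: 750 = 750
  van 3: 700 + 100 = 800
  van 4: 650 = 650
  van 5: 500 + 250 = 750
  van 6: 250 = 250
No arrangement into 5 vans stays within capacity, so 6 is optimal.

6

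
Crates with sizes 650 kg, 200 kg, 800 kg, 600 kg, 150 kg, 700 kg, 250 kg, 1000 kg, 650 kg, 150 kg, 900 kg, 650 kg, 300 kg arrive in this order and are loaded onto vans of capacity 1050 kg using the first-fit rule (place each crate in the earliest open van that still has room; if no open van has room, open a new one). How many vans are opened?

  650 → van 1 (new)  [load 650/1050]
  200 → van 1  [load 850/1050]
  800 → van 2 (new)  [load 800/1050]
  600 → van 3 (new)  [load 600/1050]
  150 → van 1  [load 1000/1050]
  700 → van 4 (new)  [load 700/1050]
  250 → van 2  [load 1050/1050]
  1000 → van 5 (new)  [load 1000/1050]
  650 → van 6 (new)  [load 650/1050]
  150 → van 3  [load 750/1050]
  900 → van 7 (new)  [load 900/1050]
  650 → van 8 (new)  [load 650/1050]
  300 → van 3  [load 1050/1050]
8 vans opened.

8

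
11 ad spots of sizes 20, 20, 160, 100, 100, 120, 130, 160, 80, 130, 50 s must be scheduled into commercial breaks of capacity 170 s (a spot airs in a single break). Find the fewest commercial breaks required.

Total = 160 + 160 + 130 + 130 + 120 + 100 + 100 + 80 + 50 + 20 + 20 = 1070 s.
Lower bound: ⌈1070/170⌉ = 7 commercial breaks.
A packing using 8 commercial breaks:
  break 1: 160 = 160
  break 2: 160 = 160
  break 3: 130 + 20 + 20 = 170
  break 4: 130 = 130
  break 5: 120 + 50 = 170
  break 6: 100 = 100
  break 7: 100 = 100
  break 8: 80 = 80
No arrangement into 7 commercial breaks stays within capacity, so 8 is optimal.

8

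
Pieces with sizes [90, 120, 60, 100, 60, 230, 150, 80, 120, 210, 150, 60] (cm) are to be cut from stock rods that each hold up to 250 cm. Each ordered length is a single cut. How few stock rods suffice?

Total = 230 + 210 + 150 + 150 + 120 + 120 + 100 + 90 + 80 + 60 + 60 + 60 = 1430 cm.
Lower bound: ⌈1430/250⌉ = 6 stock rods.
A packing using 7 stock rods:
  stock rod 1: 230 = 230
  stock rod 2: 210 = 210
  stock rod 3: 150 + 100 = 250
  stock rod 4: 150 + 90 = 240
  stock rod 5: 120 + 120 = 240
  stock rod 6: 80 + 60 + 60 = 200
  stock rod 7: 60 = 60
No arrangement into 6 stock rods stays within capacity, so 7 is optimal.

7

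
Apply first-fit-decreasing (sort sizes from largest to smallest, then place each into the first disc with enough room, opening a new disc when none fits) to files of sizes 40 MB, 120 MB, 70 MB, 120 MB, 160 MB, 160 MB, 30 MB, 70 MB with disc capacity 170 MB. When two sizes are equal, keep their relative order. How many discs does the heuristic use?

Sorted descending: 160, 160, 120, 120, 70, 70, 40, 30.
  160 → disc 1 (new)  [load 160/170]
  160 → disc 2 (new)  [load 160/170]
  120 → disc 3 (new)  [load 120/170]
  120 → disc 4 (new)  [load 120/170]
  70 → disc 5 (new)  [load 70/170]
  70 → disc 5  [load 140/170]
  40 → disc 3  [load 160/170]
  30 → disc 4  [load 150/170]
5 discs opened.

5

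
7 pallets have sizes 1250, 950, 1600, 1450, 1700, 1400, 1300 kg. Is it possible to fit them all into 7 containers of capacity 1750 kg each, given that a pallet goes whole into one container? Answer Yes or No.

Yes

A valid assignment using 7 containers:
  container 1: 1700 = 1700
  container 2: 1600 = 1600
  container 3: 1450 = 1450
  container 4: 1400 = 1400
  container 5: 1300 = 1300
  container 6: 1250 = 1250
  container 7: 950 = 950
Every load is within 1750 kg, so 7 containers suffice.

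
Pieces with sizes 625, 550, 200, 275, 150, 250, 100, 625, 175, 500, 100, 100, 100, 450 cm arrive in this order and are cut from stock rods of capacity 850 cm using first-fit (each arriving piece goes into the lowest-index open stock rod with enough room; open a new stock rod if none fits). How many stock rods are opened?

6

  625 → stock rod 1 (new)  [load 625/850]
  550 → stock rod 2 (new)  [load 550/850]
  200 → stock rod 1  [load 825/850]
  275 → stock rod 2  [load 825/850]
  150 → stock rod 3 (new)  [load 150/850]
  250 → stock rod 3  [load 400/850]
  100 → stock rod 3  [load 500/850]
  625 → stock rod 4 (new)  [load 625/850]
  175 → stock rod 3  [load 675/850]
  500 → stock rod 5 (new)  [load 500/850]
  100 → stock rod 3  [load 775/850]
  100 → stock rod 4  [load 725/850]
  100 → stock rod 4  [load 825/850]
  450 → stock rod 6 (new)  [load 450/850]
6 stock rods opened.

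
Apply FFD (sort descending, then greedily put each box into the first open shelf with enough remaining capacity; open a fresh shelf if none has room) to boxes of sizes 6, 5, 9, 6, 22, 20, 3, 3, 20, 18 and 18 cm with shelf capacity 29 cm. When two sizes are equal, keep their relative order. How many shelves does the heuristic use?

5

Sorted descending: 22, 20, 20, 18, 18, 9, 6, 6, 5, 3, 3.
  22 → shelf 1 (new)  [load 22/29]
  20 → shelf 2 (new)  [load 20/29]
  20 → shelf 3 (new)  [load 20/29]
  18 → shelf 4 (new)  [load 18/29]
  18 → shelf 5 (new)  [load 18/29]
  9 → shelf 2  [load 29/29]
  6 → shelf 1  [load 28/29]
  6 → shelf 3  [load 26/29]
  5 → shelf 4  [load 23/29]
  3 → shelf 3  [load 29/29]
  3 → shelf 4  [load 26/29]
5 shelves opened.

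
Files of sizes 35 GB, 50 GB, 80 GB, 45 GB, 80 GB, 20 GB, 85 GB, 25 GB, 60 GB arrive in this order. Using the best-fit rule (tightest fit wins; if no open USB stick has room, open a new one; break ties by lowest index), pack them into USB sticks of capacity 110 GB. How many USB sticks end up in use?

  35 → USB stick 1 (new)  [load 35/110]
  50 → USB stick 1  [load 85/110]
  80 → USB stick 2 (new)  [load 80/110]
  45 → USB stick 3 (new)  [load 45/110]
  80 → USB stick 4 (new)  [load 80/110]
  20 → USB stick 1  [load 105/110]
  85 → USB stick 5 (new)  [load 85/110]
  25 → USB stick 5  [load 110/110]
  60 → USB stick 3  [load 105/110]
5 USB sticks opened.

5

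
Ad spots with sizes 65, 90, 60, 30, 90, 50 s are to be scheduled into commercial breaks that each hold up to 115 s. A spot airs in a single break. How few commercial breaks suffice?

Total = 90 + 90 + 65 + 60 + 50 + 30 = 385 s.
Lower bound: ⌈385/115⌉ = 4 commercial breaks.
A packing using 4 commercial breaks:
  break 1: 90 = 90
  break 2: 90 = 90
  break 3: 65 + 50 = 115
  break 4: 60 + 30 = 90
This matches the lower bound, so 4 is optimal.

4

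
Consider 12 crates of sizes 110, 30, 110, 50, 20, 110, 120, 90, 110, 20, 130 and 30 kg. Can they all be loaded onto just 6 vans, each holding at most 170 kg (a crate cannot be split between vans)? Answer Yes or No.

No

Total = 930 kg; ⌈930/170⌉ = 6.
7 crates each exceed half the capacity and cannot share a van, forcing at least 7 vans.
At least 7 vans are required, but only 6 are allowed.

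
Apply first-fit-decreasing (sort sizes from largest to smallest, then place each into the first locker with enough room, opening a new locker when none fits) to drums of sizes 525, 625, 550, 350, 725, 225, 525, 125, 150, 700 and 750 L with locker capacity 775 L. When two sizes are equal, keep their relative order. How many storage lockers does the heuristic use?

Sorted descending: 750, 725, 700, 625, 550, 525, 525, 350, 225, 150, 125.
  750 → locker 1 (new)  [load 750/775]
  725 → locker 2 (new)  [load 725/775]
  700 → locker 3 (new)  [load 700/775]
  625 → locker 4 (new)  [load 625/775]
  550 → locker 5 (new)  [load 550/775]
  525 → locker 6 (new)  [load 525/775]
  525 → locker 7 (new)  [load 525/775]
  350 → locker 8 (new)  [load 350/775]
  225 → locker 5  [load 775/775]
  150 → locker 4  [load 775/775]
  125 → locker 6  [load 650/775]
8 storage lockers opened.

8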